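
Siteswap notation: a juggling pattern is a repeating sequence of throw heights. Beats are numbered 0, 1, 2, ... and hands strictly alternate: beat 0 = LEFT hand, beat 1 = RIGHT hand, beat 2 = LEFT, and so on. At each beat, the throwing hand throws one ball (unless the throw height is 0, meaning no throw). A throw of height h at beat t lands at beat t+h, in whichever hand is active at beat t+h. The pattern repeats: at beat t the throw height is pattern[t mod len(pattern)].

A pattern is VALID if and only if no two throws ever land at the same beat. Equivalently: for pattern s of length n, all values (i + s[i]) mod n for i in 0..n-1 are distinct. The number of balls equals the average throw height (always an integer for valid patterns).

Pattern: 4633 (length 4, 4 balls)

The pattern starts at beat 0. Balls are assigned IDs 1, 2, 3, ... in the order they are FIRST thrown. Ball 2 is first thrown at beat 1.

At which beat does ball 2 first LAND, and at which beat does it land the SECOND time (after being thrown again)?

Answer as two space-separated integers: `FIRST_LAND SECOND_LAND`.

Answer: 7 10

Derivation:
Beat 0 (L): throw ball1 h=4 -> lands@4:L; in-air after throw: [b1@4:L]
Beat 1 (R): throw ball2 h=6 -> lands@7:R; in-air after throw: [b1@4:L b2@7:R]
Beat 2 (L): throw ball3 h=3 -> lands@5:R; in-air after throw: [b1@4:L b3@5:R b2@7:R]
Beat 3 (R): throw ball4 h=3 -> lands@6:L; in-air after throw: [b1@4:L b3@5:R b4@6:L b2@7:R]
Beat 4 (L): throw ball1 h=4 -> lands@8:L; in-air after throw: [b3@5:R b4@6:L b2@7:R b1@8:L]
Beat 5 (R): throw ball3 h=6 -> lands@11:R; in-air after throw: [b4@6:L b2@7:R b1@8:L b3@11:R]
Beat 6 (L): throw ball4 h=3 -> lands@9:R; in-air after throw: [b2@7:R b1@8:L b4@9:R b3@11:R]
Beat 7 (R): throw ball2 h=3 -> lands@10:L; in-air after throw: [b1@8:L b4@9:R b2@10:L b3@11:R]
Beat 8 (L): throw ball1 h=4 -> lands@12:L; in-air after throw: [b4@9:R b2@10:L b3@11:R b1@12:L]
Beat 9 (R): throw ball4 h=6 -> lands@15:R; in-air after throw: [b2@10:L b3@11:R b1@12:L b4@15:R]
Beat 10 (L): throw ball2 h=3 -> lands@13:R; in-air after throw: [b3@11:R b1@12:L b2@13:R b4@15:R]
Ball 2: thrown@1 h=6 -> first land @7; rethrown@7 h=3 -> second land @10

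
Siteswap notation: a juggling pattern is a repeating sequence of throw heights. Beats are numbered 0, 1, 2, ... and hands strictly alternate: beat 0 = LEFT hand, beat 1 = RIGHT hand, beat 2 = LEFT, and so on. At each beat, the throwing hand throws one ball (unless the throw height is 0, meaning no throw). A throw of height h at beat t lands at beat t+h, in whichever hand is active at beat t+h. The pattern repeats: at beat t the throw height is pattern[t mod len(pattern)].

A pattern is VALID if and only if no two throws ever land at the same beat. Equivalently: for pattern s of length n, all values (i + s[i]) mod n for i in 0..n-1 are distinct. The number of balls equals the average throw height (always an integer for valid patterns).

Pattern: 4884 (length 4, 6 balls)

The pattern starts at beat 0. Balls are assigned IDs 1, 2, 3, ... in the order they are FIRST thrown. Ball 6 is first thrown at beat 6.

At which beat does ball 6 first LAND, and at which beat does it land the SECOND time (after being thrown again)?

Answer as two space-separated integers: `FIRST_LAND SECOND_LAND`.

Beat 0 (L): throw ball1 h=4 -> lands@4:L; in-air after throw: [b1@4:L]
Beat 1 (R): throw ball2 h=8 -> lands@9:R; in-air after throw: [b1@4:L b2@9:R]
Beat 2 (L): throw ball3 h=8 -> lands@10:L; in-air after throw: [b1@4:L b2@9:R b3@10:L]
Beat 3 (R): throw ball4 h=4 -> lands@7:R; in-air after throw: [b1@4:L b4@7:R b2@9:R b3@10:L]
Beat 4 (L): throw ball1 h=4 -> lands@8:L; in-air after throw: [b4@7:R b1@8:L b2@9:R b3@10:L]
Beat 5 (R): throw ball5 h=8 -> lands@13:R; in-air after throw: [b4@7:R b1@8:L b2@9:R b3@10:L b5@13:R]
Beat 6 (L): throw ball6 h=8 -> lands@14:L; in-air after throw: [b4@7:R b1@8:L b2@9:R b3@10:L b5@13:R b6@14:L]
Beat 7 (R): throw ball4 h=4 -> lands@11:R; in-air after throw: [b1@8:L b2@9:R b3@10:L b4@11:R b5@13:R b6@14:L]
Beat 8 (L): throw ball1 h=4 -> lands@12:L; in-air after throw: [b2@9:R b3@10:L b4@11:R b1@12:L b5@13:R b6@14:L]
Beat 9 (R): throw ball2 h=8 -> lands@17:R; in-air after throw: [b3@10:L b4@11:R b1@12:L b5@13:R b6@14:L b2@17:R]
Beat 10 (L): throw ball3 h=8 -> lands@18:L; in-air after throw: [b4@11:R b1@12:L b5@13:R b6@14:L b2@17:R b3@18:L]
Beat 11 (R): throw ball4 h=4 -> lands@15:R; in-air after throw: [b1@12:L b5@13:R b6@14:L b4@15:R b2@17:R b3@18:L]
Beat 12 (L): throw ball1 h=4 -> lands@16:L; in-air after throw: [b5@13:R b6@14:L b4@15:R b1@16:L b2@17:R b3@18:L]
Beat 13 (R): throw ball5 h=8 -> lands@21:R; in-air after throw: [b6@14:L b4@15:R b1@16:L b2@17:R b3@18:L b5@21:R]
Beat 14 (L): throw ball6 h=8 -> lands@22:L; in-air after throw: [b4@15:R b1@16:L b2@17:R b3@18:L b5@21:R b6@22:L]
Beat 15 (R): throw ball4 h=4 -> lands@19:R; in-air after throw: [b1@16:L b2@17:R b3@18:L b4@19:R b5@21:R b6@22:L]
Beat 16 (L): throw ball1 h=4 -> lands@20:L; in-air after throw: [b2@17:R b3@18:L b4@19:R b1@20:L b5@21:R b6@22:L]
Beat 17 (R): throw ball2 h=8 -> lands@25:R; in-air after throw: [b3@18:L b4@19:R b1@20:L b5@21:R b6@22:L b2@25:R]
Beat 18 (L): throw ball3 h=8 -> lands@26:L; in-air after throw: [b4@19:R b1@20:L b5@21:R b6@22:L b2@25:R b3@26:L]
Beat 19 (R): throw ball4 h=4 -> lands@23:R; in-air after throw: [b1@20:L b5@21:R b6@22:L b4@23:R b2@25:R b3@26:L]
Beat 20 (L): throw ball1 h=4 -> lands@24:L; in-air after throw: [b5@21:R b6@22:L b4@23:R b1@24:L b2@25:R b3@26:L]
Ball 6: thrown@6 h=8 -> first land @14; rethrown@14 h=8 -> second land @22

Answer: 14 22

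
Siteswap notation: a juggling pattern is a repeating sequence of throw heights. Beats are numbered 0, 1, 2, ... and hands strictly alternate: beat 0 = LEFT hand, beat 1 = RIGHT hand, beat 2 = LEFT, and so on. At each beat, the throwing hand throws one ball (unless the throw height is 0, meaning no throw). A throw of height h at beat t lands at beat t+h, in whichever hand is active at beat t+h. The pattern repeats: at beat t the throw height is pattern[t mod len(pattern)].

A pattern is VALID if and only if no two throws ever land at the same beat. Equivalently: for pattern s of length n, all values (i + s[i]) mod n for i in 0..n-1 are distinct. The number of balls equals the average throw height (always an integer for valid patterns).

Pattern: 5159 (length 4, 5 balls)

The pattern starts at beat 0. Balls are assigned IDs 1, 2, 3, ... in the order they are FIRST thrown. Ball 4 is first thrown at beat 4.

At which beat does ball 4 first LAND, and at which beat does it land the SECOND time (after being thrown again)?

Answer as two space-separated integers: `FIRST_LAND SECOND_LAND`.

Answer: 9 10

Derivation:
Beat 0 (L): throw ball1 h=5 -> lands@5:R; in-air after throw: [b1@5:R]
Beat 1 (R): throw ball2 h=1 -> lands@2:L; in-air after throw: [b2@2:L b1@5:R]
Beat 2 (L): throw ball2 h=5 -> lands@7:R; in-air after throw: [b1@5:R b2@7:R]
Beat 3 (R): throw ball3 h=9 -> lands@12:L; in-air after throw: [b1@5:R b2@7:R b3@12:L]
Beat 4 (L): throw ball4 h=5 -> lands@9:R; in-air after throw: [b1@5:R b2@7:R b4@9:R b3@12:L]
Beat 5 (R): throw ball1 h=1 -> lands@6:L; in-air after throw: [b1@6:L b2@7:R b4@9:R b3@12:L]
Beat 6 (L): throw ball1 h=5 -> lands@11:R; in-air after throw: [b2@7:R b4@9:R b1@11:R b3@12:L]
Beat 7 (R): throw ball2 h=9 -> lands@16:L; in-air after throw: [b4@9:R b1@11:R b3@12:L b2@16:L]
Beat 8 (L): throw ball5 h=5 -> lands@13:R; in-air after throw: [b4@9:R b1@11:R b3@12:L b5@13:R b2@16:L]
Beat 9 (R): throw ball4 h=1 -> lands@10:L; in-air after throw: [b4@10:L b1@11:R b3@12:L b5@13:R b2@16:L]
Beat 10 (L): throw ball4 h=5 -> lands@15:R; in-air after throw: [b1@11:R b3@12:L b5@13:R b4@15:R b2@16:L]
Ball 4: thrown@4 h=5 -> first land @9; rethrown@9 h=1 -> second land @10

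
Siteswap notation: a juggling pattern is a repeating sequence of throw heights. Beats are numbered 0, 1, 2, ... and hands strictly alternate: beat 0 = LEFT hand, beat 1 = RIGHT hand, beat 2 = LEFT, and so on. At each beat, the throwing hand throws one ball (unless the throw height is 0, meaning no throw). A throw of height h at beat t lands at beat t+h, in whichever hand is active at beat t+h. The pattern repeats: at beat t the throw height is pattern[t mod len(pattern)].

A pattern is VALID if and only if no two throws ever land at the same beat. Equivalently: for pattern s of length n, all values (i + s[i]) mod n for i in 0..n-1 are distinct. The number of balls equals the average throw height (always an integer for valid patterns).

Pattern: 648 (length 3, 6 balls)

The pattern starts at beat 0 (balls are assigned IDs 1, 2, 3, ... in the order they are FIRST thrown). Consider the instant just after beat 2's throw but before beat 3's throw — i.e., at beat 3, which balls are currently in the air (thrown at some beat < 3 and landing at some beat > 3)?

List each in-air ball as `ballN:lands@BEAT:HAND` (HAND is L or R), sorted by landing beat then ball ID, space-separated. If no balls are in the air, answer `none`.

Answer: ball2:lands@5:R ball1:lands@6:L ball3:lands@10:L

Derivation:
Beat 0 (L): throw ball1 h=6 -> lands@6:L; in-air after throw: [b1@6:L]
Beat 1 (R): throw ball2 h=4 -> lands@5:R; in-air after throw: [b2@5:R b1@6:L]
Beat 2 (L): throw ball3 h=8 -> lands@10:L; in-air after throw: [b2@5:R b1@6:L b3@10:L]
Beat 3 (R): throw ball4 h=6 -> lands@9:R; in-air after throw: [b2@5:R b1@6:L b4@9:R b3@10:L]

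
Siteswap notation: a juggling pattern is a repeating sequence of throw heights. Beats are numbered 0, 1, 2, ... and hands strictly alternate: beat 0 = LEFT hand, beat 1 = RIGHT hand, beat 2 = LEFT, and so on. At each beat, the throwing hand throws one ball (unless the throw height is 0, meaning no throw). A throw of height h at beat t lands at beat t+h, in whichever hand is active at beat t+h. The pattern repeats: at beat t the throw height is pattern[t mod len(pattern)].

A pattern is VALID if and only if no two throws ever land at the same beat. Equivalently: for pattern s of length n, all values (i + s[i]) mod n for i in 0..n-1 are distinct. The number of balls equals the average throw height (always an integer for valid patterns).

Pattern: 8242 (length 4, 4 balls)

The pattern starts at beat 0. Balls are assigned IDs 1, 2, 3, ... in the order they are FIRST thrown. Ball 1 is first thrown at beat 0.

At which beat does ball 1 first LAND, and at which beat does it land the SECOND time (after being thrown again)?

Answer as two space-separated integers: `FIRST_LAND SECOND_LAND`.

Beat 0 (L): throw ball1 h=8 -> lands@8:L; in-air after throw: [b1@8:L]
Beat 1 (R): throw ball2 h=2 -> lands@3:R; in-air after throw: [b2@3:R b1@8:L]
Beat 2 (L): throw ball3 h=4 -> lands@6:L; in-air after throw: [b2@3:R b3@6:L b1@8:L]
Beat 3 (R): throw ball2 h=2 -> lands@5:R; in-air after throw: [b2@5:R b3@6:L b1@8:L]
Beat 4 (L): throw ball4 h=8 -> lands@12:L; in-air after throw: [b2@5:R b3@6:L b1@8:L b4@12:L]
Beat 5 (R): throw ball2 h=2 -> lands@7:R; in-air after throw: [b3@6:L b2@7:R b1@8:L b4@12:L]
Beat 6 (L): throw ball3 h=4 -> lands@10:L; in-air after throw: [b2@7:R b1@8:L b3@10:L b4@12:L]
Beat 7 (R): throw ball2 h=2 -> lands@9:R; in-air after throw: [b1@8:L b2@9:R b3@10:L b4@12:L]
Beat 8 (L): throw ball1 h=8 -> lands@16:L; in-air after throw: [b2@9:R b3@10:L b4@12:L b1@16:L]
Beat 9 (R): throw ball2 h=2 -> lands@11:R; in-air after throw: [b3@10:L b2@11:R b4@12:L b1@16:L]
Beat 10 (L): throw ball3 h=4 -> lands@14:L; in-air after throw: [b2@11:R b4@12:L b3@14:L b1@16:L]
Beat 11 (R): throw ball2 h=2 -> lands@13:R; in-air after throw: [b4@12:L b2@13:R b3@14:L b1@16:L]
Ball 1: thrown@0 h=8 -> first land @8; rethrown@8 h=8 -> second land @16

Answer: 8 16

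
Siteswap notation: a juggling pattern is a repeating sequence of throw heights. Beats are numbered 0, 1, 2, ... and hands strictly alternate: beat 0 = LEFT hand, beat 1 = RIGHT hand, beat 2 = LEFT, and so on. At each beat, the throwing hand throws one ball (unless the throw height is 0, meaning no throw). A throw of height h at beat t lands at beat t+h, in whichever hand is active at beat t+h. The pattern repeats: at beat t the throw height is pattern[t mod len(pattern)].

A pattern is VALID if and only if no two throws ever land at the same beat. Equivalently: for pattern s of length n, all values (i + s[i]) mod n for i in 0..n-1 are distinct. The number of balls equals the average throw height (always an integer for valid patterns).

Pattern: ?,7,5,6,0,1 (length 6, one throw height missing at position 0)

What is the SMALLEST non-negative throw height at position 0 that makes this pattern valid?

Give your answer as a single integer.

i=0: s[i]=? (unknown)
i=1: (1 + 7) mod 6 = 2
i=2: (2 + 5) mod 6 = 1
i=3: (3 + 6) mod 6 = 3
i=4: (4 + 0) mod 6 = 4
i=5: (5 + 1) mod 6 = 0
Known residues: [0, 1, 2, 3, 4]; need a permutation of 0..5, so missing residue r = 5
Need (0 + s) mod 6 = 5; smallest s = (5 - 0) mod 6 = 5

Answer: 5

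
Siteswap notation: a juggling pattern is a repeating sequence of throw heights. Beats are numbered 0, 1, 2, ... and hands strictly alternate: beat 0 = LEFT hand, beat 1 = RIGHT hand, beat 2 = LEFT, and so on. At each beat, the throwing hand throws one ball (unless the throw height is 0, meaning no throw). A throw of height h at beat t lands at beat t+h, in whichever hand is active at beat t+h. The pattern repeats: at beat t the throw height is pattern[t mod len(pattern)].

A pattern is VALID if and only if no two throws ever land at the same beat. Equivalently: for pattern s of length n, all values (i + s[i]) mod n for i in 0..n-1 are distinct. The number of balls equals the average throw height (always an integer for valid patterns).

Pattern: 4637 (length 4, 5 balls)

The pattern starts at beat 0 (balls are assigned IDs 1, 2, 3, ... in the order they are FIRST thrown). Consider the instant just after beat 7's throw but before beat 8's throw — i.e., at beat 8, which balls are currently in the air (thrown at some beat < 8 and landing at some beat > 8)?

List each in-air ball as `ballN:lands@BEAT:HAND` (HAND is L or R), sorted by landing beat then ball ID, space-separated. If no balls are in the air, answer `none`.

Beat 0 (L): throw ball1 h=4 -> lands@4:L; in-air after throw: [b1@4:L]
Beat 1 (R): throw ball2 h=6 -> lands@7:R; in-air after throw: [b1@4:L b2@7:R]
Beat 2 (L): throw ball3 h=3 -> lands@5:R; in-air after throw: [b1@4:L b3@5:R b2@7:R]
Beat 3 (R): throw ball4 h=7 -> lands@10:L; in-air after throw: [b1@4:L b3@5:R b2@7:R b4@10:L]
Beat 4 (L): throw ball1 h=4 -> lands@8:L; in-air after throw: [b3@5:R b2@7:R b1@8:L b4@10:L]
Beat 5 (R): throw ball3 h=6 -> lands@11:R; in-air after throw: [b2@7:R b1@8:L b4@10:L b3@11:R]
Beat 6 (L): throw ball5 h=3 -> lands@9:R; in-air after throw: [b2@7:R b1@8:L b5@9:R b4@10:L b3@11:R]
Beat 7 (R): throw ball2 h=7 -> lands@14:L; in-air after throw: [b1@8:L b5@9:R b4@10:L b3@11:R b2@14:L]
Beat 8 (L): throw ball1 h=4 -> lands@12:L; in-air after throw: [b5@9:R b4@10:L b3@11:R b1@12:L b2@14:L]

Answer: ball5:lands@9:R ball4:lands@10:L ball3:lands@11:R ball2:lands@14:L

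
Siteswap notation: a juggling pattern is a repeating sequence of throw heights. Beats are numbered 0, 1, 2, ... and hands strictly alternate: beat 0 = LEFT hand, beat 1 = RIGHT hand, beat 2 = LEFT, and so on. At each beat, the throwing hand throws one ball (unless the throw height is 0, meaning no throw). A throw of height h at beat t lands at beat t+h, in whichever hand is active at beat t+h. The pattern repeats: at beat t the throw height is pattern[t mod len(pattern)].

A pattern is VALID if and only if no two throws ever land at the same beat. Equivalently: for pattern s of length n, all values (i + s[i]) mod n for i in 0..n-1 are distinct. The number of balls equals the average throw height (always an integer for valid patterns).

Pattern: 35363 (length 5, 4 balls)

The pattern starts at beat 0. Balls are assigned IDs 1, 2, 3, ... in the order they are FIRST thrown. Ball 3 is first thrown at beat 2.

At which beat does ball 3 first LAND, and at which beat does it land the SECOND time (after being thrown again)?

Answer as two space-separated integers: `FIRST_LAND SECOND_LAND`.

Answer: 5 8

Derivation:
Beat 0 (L): throw ball1 h=3 -> lands@3:R; in-air after throw: [b1@3:R]
Beat 1 (R): throw ball2 h=5 -> lands@6:L; in-air after throw: [b1@3:R b2@6:L]
Beat 2 (L): throw ball3 h=3 -> lands@5:R; in-air after throw: [b1@3:R b3@5:R b2@6:L]
Beat 3 (R): throw ball1 h=6 -> lands@9:R; in-air after throw: [b3@5:R b2@6:L b1@9:R]
Beat 4 (L): throw ball4 h=3 -> lands@7:R; in-air after throw: [b3@5:R b2@6:L b4@7:R b1@9:R]
Beat 5 (R): throw ball3 h=3 -> lands@8:L; in-air after throw: [b2@6:L b4@7:R b3@8:L b1@9:R]
Beat 6 (L): throw ball2 h=5 -> lands@11:R; in-air after throw: [b4@7:R b3@8:L b1@9:R b2@11:R]
Beat 7 (R): throw ball4 h=3 -> lands@10:L; in-air after throw: [b3@8:L b1@9:R b4@10:L b2@11:R]
Beat 8 (L): throw ball3 h=6 -> lands@14:L; in-air after throw: [b1@9:R b4@10:L b2@11:R b3@14:L]
Ball 3: thrown@2 h=3 -> first land @5; rethrown@5 h=3 -> second land @8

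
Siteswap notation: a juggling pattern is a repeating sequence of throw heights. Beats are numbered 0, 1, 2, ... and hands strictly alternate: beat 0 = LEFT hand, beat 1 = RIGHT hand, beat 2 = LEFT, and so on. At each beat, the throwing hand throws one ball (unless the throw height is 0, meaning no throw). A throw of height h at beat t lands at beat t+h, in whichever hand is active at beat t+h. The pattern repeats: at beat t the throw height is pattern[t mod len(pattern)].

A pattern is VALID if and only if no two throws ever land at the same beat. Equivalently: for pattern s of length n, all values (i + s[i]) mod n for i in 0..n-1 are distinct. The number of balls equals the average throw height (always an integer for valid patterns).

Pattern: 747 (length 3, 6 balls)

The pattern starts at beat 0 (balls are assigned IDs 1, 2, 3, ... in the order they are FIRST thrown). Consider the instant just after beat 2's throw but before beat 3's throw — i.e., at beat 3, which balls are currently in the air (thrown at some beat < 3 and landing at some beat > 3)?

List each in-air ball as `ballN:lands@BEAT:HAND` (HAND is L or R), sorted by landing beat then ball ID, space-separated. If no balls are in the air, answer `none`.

Beat 0 (L): throw ball1 h=7 -> lands@7:R; in-air after throw: [b1@7:R]
Beat 1 (R): throw ball2 h=4 -> lands@5:R; in-air after throw: [b2@5:R b1@7:R]
Beat 2 (L): throw ball3 h=7 -> lands@9:R; in-air after throw: [b2@5:R b1@7:R b3@9:R]
Beat 3 (R): throw ball4 h=7 -> lands@10:L; in-air after throw: [b2@5:R b1@7:R b3@9:R b4@10:L]

Answer: ball2:lands@5:R ball1:lands@7:R ball3:lands@9:R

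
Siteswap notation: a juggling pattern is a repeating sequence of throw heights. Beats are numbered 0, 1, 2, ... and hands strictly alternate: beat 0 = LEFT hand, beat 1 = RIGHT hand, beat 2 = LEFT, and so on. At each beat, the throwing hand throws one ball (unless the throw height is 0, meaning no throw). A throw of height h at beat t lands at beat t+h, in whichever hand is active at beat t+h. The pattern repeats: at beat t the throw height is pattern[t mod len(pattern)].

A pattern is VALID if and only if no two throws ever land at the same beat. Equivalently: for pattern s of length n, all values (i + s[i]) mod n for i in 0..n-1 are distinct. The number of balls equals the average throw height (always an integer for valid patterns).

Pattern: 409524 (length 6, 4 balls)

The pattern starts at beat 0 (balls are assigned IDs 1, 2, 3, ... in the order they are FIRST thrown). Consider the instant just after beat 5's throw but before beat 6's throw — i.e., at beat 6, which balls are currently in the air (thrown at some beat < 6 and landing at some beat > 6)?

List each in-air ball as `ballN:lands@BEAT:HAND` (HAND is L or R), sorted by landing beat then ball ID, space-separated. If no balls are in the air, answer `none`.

Answer: ball3:lands@8:L ball4:lands@9:R ball2:lands@11:R

Derivation:
Beat 0 (L): throw ball1 h=4 -> lands@4:L; in-air after throw: [b1@4:L]
Beat 2 (L): throw ball2 h=9 -> lands@11:R; in-air after throw: [b1@4:L b2@11:R]
Beat 3 (R): throw ball3 h=5 -> lands@8:L; in-air after throw: [b1@4:L b3@8:L b2@11:R]
Beat 4 (L): throw ball1 h=2 -> lands@6:L; in-air after throw: [b1@6:L b3@8:L b2@11:R]
Beat 5 (R): throw ball4 h=4 -> lands@9:R; in-air after throw: [b1@6:L b3@8:L b4@9:R b2@11:R]
Beat 6 (L): throw ball1 h=4 -> lands@10:L; in-air after throw: [b3@8:L b4@9:R b1@10:L b2@11:R]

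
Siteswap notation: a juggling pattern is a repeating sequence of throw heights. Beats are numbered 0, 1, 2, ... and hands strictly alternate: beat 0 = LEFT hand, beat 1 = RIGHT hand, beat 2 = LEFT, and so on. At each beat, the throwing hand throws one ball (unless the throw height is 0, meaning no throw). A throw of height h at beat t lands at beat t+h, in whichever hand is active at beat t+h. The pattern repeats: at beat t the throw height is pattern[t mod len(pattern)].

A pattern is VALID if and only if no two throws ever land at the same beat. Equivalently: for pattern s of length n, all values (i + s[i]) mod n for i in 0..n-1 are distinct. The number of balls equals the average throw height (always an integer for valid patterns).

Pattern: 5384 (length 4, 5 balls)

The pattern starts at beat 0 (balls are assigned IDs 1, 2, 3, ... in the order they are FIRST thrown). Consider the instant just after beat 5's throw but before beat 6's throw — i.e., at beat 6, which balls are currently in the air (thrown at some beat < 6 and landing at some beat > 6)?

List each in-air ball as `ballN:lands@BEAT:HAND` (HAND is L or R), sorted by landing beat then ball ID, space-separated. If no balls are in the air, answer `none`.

Answer: ball4:lands@7:R ball1:lands@8:L ball2:lands@9:R ball3:lands@10:L

Derivation:
Beat 0 (L): throw ball1 h=5 -> lands@5:R; in-air after throw: [b1@5:R]
Beat 1 (R): throw ball2 h=3 -> lands@4:L; in-air after throw: [b2@4:L b1@5:R]
Beat 2 (L): throw ball3 h=8 -> lands@10:L; in-air after throw: [b2@4:L b1@5:R b3@10:L]
Beat 3 (R): throw ball4 h=4 -> lands@7:R; in-air after throw: [b2@4:L b1@5:R b4@7:R b3@10:L]
Beat 4 (L): throw ball2 h=5 -> lands@9:R; in-air after throw: [b1@5:R b4@7:R b2@9:R b3@10:L]
Beat 5 (R): throw ball1 h=3 -> lands@8:L; in-air after throw: [b4@7:R b1@8:L b2@9:R b3@10:L]
Beat 6 (L): throw ball5 h=8 -> lands@14:L; in-air after throw: [b4@7:R b1@8:L b2@9:R b3@10:L b5@14:L]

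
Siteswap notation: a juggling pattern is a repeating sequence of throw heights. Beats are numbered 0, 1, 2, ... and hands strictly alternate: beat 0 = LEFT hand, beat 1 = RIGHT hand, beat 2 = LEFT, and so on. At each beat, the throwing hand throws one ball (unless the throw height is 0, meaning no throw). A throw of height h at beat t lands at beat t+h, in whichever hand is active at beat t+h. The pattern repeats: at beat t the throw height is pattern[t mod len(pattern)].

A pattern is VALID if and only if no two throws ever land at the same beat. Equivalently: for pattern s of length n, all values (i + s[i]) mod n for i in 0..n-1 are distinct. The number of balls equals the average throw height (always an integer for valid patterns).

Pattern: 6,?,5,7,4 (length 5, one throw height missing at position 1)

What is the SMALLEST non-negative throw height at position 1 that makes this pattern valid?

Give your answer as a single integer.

i=0: (0 + 6) mod 5 = 1
i=1: s[i]=? (unknown)
i=2: (2 + 5) mod 5 = 2
i=3: (3 + 7) mod 5 = 0
i=4: (4 + 4) mod 5 = 3
Known residues: [0, 1, 2, 3]; need a permutation of 0..4, so missing residue r = 4
Need (1 + s) mod 5 = 4; smallest s = (4 - 1) mod 5 = 3

Answer: 3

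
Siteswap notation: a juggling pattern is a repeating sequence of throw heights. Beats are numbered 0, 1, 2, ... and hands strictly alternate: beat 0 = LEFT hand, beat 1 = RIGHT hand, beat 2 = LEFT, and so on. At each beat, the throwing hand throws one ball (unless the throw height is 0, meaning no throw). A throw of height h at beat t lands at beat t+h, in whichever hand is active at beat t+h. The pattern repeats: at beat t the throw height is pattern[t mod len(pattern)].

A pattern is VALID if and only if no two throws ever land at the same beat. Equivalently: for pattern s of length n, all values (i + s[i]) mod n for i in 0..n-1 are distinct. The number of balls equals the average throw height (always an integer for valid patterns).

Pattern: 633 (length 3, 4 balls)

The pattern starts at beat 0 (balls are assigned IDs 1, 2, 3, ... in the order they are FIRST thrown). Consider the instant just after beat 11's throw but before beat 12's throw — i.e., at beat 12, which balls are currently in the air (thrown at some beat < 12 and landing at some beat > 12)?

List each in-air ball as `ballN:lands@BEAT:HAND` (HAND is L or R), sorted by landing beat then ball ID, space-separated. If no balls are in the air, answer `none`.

Answer: ball2:lands@13:R ball3:lands@14:L ball4:lands@15:R

Derivation:
Beat 0 (L): throw ball1 h=6 -> lands@6:L; in-air after throw: [b1@6:L]
Beat 1 (R): throw ball2 h=3 -> lands@4:L; in-air after throw: [b2@4:L b1@6:L]
Beat 2 (L): throw ball3 h=3 -> lands@5:R; in-air after throw: [b2@4:L b3@5:R b1@6:L]
Beat 3 (R): throw ball4 h=6 -> lands@9:R; in-air after throw: [b2@4:L b3@5:R b1@6:L b4@9:R]
Beat 4 (L): throw ball2 h=3 -> lands@7:R; in-air after throw: [b3@5:R b1@6:L b2@7:R b4@9:R]
Beat 5 (R): throw ball3 h=3 -> lands@8:L; in-air after throw: [b1@6:L b2@7:R b3@8:L b4@9:R]
Beat 6 (L): throw ball1 h=6 -> lands@12:L; in-air after throw: [b2@7:R b3@8:L b4@9:R b1@12:L]
Beat 7 (R): throw ball2 h=3 -> lands@10:L; in-air after throw: [b3@8:L b4@9:R b2@10:L b1@12:L]
Beat 8 (L): throw ball3 h=3 -> lands@11:R; in-air after throw: [b4@9:R b2@10:L b3@11:R b1@12:L]
Beat 9 (R): throw ball4 h=6 -> lands@15:R; in-air after throw: [b2@10:L b3@11:R b1@12:L b4@15:R]
Beat 10 (L): throw ball2 h=3 -> lands@13:R; in-air after throw: [b3@11:R b1@12:L b2@13:R b4@15:R]
Beat 11 (R): throw ball3 h=3 -> lands@14:L; in-air after throw: [b1@12:L b2@13:R b3@14:L b4@15:R]
Beat 12 (L): throw ball1 h=6 -> lands@18:L; in-air after throw: [b2@13:R b3@14:L b4@15:R b1@18:L]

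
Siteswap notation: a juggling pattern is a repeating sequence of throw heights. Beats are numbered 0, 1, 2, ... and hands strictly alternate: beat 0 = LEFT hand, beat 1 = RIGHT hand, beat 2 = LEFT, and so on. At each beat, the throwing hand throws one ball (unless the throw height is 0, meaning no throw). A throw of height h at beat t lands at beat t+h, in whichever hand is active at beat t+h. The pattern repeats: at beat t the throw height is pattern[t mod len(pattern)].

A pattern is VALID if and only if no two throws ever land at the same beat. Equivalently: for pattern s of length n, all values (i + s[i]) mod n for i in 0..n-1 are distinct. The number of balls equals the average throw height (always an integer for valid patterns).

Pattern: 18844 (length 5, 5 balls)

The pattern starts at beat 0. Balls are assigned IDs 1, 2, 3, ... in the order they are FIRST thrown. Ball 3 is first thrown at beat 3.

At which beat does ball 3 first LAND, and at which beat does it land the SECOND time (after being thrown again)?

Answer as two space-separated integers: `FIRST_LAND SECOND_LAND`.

Answer: 7 15

Derivation:
Beat 0 (L): throw ball1 h=1 -> lands@1:R; in-air after throw: [b1@1:R]
Beat 1 (R): throw ball1 h=8 -> lands@9:R; in-air after throw: [b1@9:R]
Beat 2 (L): throw ball2 h=8 -> lands@10:L; in-air after throw: [b1@9:R b2@10:L]
Beat 3 (R): throw ball3 h=4 -> lands@7:R; in-air after throw: [b3@7:R b1@9:R b2@10:L]
Beat 4 (L): throw ball4 h=4 -> lands@8:L; in-air after throw: [b3@7:R b4@8:L b1@9:R b2@10:L]
Beat 5 (R): throw ball5 h=1 -> lands@6:L; in-air after throw: [b5@6:L b3@7:R b4@8:L b1@9:R b2@10:L]
Beat 6 (L): throw ball5 h=8 -> lands@14:L; in-air after throw: [b3@7:R b4@8:L b1@9:R b2@10:L b5@14:L]
Beat 7 (R): throw ball3 h=8 -> lands@15:R; in-air after throw: [b4@8:L b1@9:R b2@10:L b5@14:L b3@15:R]
Beat 8 (L): throw ball4 h=4 -> lands@12:L; in-air after throw: [b1@9:R b2@10:L b4@12:L b5@14:L b3@15:R]
Beat 9 (R): throw ball1 h=4 -> lands@13:R; in-air after throw: [b2@10:L b4@12:L b1@13:R b5@14:L b3@15:R]
Beat 10 (L): throw ball2 h=1 -> lands@11:R; in-air after throw: [b2@11:R b4@12:L b1@13:R b5@14:L b3@15:R]
Beat 11 (R): throw ball2 h=8 -> lands@19:R; in-air after throw: [b4@12:L b1@13:R b5@14:L b3@15:R b2@19:R]
Beat 12 (L): throw ball4 h=8 -> lands@20:L; in-air after throw: [b1@13:R b5@14:L b3@15:R b2@19:R b4@20:L]
Beat 13 (R): throw ball1 h=4 -> lands@17:R; in-air after throw: [b5@14:L b3@15:R b1@17:R b2@19:R b4@20:L]
Beat 14 (L): throw ball5 h=4 -> lands@18:L; in-air after throw: [b3@15:R b1@17:R b5@18:L b2@19:R b4@20:L]
Beat 15 (R): throw ball3 h=1 -> lands@16:L; in-air after throw: [b3@16:L b1@17:R b5@18:L b2@19:R b4@20:L]
Ball 3: thrown@3 h=4 -> first land @7; rethrown@7 h=8 -> second land @15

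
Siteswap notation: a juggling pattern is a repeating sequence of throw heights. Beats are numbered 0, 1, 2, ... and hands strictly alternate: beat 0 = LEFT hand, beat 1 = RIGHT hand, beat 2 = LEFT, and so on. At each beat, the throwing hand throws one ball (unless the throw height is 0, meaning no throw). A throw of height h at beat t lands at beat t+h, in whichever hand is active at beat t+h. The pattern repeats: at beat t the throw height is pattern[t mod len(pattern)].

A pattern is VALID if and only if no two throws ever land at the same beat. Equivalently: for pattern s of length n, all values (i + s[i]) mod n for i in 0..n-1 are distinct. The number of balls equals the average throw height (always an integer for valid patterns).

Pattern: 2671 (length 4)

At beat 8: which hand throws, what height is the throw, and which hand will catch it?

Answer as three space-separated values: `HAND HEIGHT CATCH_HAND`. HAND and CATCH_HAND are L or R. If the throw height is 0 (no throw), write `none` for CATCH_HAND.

Beat 8: 8 mod 2 = 0, so hand = L
Throw height = pattern[8 mod 4] = pattern[0] = 2
Lands at beat 8+2=10, 10 mod 2 = 0, so catch hand = L

Answer: L 2 L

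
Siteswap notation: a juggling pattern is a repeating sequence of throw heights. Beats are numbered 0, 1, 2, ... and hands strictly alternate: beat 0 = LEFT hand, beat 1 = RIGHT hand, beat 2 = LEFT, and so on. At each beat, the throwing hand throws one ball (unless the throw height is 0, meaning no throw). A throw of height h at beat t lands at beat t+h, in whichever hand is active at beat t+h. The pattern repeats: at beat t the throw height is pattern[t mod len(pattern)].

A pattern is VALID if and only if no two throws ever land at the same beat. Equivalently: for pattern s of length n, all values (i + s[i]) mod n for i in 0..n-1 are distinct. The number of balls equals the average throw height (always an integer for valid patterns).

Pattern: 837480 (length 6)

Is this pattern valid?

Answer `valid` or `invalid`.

Answer: valid

Derivation:
i=0: (i + s[i]) mod n = (0 + 8) mod 6 = 2
i=1: (i + s[i]) mod n = (1 + 3) mod 6 = 4
i=2: (i + s[i]) mod n = (2 + 7) mod 6 = 3
i=3: (i + s[i]) mod n = (3 + 4) mod 6 = 1
i=4: (i + s[i]) mod n = (4 + 8) mod 6 = 0
i=5: (i + s[i]) mod n = (5 + 0) mod 6 = 5
Residues: [2, 4, 3, 1, 0, 5], distinct: True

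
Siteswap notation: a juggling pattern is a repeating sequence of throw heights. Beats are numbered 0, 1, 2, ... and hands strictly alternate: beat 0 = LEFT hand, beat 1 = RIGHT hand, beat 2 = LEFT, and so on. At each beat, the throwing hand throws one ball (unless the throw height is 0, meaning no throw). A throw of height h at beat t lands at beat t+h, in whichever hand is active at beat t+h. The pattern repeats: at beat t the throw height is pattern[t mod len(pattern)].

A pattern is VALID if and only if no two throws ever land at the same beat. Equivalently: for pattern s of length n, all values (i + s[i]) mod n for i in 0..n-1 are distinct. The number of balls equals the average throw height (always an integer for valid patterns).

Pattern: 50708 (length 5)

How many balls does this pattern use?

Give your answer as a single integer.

Pattern = [5, 0, 7, 0, 8], length n = 5
  position 0: throw height = 5, running sum = 5
  position 1: throw height = 0, running sum = 5
  position 2: throw height = 7, running sum = 12
  position 3: throw height = 0, running sum = 12
  position 4: throw height = 8, running sum = 20
Total sum = 20; balls = sum / n = 20 / 5 = 4

Answer: 4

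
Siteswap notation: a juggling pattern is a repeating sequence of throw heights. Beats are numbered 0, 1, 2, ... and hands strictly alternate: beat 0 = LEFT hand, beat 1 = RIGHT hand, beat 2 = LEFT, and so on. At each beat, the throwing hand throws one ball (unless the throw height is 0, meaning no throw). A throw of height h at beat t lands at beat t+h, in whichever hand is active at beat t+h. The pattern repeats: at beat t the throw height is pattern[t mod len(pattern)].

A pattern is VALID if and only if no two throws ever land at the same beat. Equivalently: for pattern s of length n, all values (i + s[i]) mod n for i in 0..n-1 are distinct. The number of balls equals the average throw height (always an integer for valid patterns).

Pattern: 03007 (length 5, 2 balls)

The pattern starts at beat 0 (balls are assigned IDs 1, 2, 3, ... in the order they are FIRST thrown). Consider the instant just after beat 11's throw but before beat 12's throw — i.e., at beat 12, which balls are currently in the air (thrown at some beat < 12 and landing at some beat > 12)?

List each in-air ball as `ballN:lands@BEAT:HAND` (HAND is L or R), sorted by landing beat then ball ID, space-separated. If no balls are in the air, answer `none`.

Beat 1 (R): throw ball1 h=3 -> lands@4:L; in-air after throw: [b1@4:L]
Beat 4 (L): throw ball1 h=7 -> lands@11:R; in-air after throw: [b1@11:R]
Beat 6 (L): throw ball2 h=3 -> lands@9:R; in-air after throw: [b2@9:R b1@11:R]
Beat 9 (R): throw ball2 h=7 -> lands@16:L; in-air after throw: [b1@11:R b2@16:L]
Beat 11 (R): throw ball1 h=3 -> lands@14:L; in-air after throw: [b1@14:L b2@16:L]

Answer: ball1:lands@14:L ball2:lands@16:L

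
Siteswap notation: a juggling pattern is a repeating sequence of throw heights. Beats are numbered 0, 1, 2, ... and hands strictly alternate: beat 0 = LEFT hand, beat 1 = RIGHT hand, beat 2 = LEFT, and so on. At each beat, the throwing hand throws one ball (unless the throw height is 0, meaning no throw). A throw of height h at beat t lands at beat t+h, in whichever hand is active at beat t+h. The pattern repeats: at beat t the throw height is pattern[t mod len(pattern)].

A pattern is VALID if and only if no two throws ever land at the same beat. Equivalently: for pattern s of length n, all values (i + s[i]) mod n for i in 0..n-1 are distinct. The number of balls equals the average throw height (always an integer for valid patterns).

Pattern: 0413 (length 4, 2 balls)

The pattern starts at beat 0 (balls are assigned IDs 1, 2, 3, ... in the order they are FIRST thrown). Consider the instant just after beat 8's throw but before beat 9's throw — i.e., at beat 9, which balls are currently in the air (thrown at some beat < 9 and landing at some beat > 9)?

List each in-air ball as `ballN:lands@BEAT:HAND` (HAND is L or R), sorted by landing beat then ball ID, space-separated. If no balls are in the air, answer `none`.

Beat 1 (R): throw ball1 h=4 -> lands@5:R; in-air after throw: [b1@5:R]
Beat 2 (L): throw ball2 h=1 -> lands@3:R; in-air after throw: [b2@3:R b1@5:R]
Beat 3 (R): throw ball2 h=3 -> lands@6:L; in-air after throw: [b1@5:R b2@6:L]
Beat 5 (R): throw ball1 h=4 -> lands@9:R; in-air after throw: [b2@6:L b1@9:R]
Beat 6 (L): throw ball2 h=1 -> lands@7:R; in-air after throw: [b2@7:R b1@9:R]
Beat 7 (R): throw ball2 h=3 -> lands@10:L; in-air after throw: [b1@9:R b2@10:L]
Beat 9 (R): throw ball1 h=4 -> lands@13:R; in-air after throw: [b2@10:L b1@13:R]

Answer: ball2:lands@10:L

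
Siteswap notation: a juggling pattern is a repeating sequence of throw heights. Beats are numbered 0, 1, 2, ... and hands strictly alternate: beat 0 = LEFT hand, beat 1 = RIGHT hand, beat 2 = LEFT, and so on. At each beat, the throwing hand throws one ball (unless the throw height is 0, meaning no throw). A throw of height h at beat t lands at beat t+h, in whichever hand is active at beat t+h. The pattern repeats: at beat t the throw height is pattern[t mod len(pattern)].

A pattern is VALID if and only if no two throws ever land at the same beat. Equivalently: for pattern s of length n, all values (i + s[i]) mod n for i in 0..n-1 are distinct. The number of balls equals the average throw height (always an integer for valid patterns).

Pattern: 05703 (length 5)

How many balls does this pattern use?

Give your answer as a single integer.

Answer: 3

Derivation:
Pattern = [0, 5, 7, 0, 3], length n = 5
  position 0: throw height = 0, running sum = 0
  position 1: throw height = 5, running sum = 5
  position 2: throw height = 7, running sum = 12
  position 3: throw height = 0, running sum = 12
  position 4: throw height = 3, running sum = 15
Total sum = 15; balls = sum / n = 15 / 5 = 3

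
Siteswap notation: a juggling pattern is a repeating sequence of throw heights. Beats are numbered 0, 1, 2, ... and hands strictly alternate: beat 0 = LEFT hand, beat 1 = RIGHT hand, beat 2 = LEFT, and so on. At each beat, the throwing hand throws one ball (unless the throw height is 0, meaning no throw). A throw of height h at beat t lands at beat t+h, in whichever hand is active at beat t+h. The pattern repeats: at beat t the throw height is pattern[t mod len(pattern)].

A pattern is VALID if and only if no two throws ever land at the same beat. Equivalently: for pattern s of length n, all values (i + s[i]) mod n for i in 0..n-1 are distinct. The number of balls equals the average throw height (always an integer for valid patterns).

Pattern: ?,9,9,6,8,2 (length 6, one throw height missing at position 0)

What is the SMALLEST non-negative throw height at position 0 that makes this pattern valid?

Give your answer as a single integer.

i=0: s[i]=? (unknown)
i=1: (1 + 9) mod 6 = 4
i=2: (2 + 9) mod 6 = 5
i=3: (3 + 6) mod 6 = 3
i=4: (4 + 8) mod 6 = 0
i=5: (5 + 2) mod 6 = 1
Known residues: [0, 1, 3, 4, 5]; need a permutation of 0..5, so missing residue r = 2
Need (0 + s) mod 6 = 2; smallest s = (2 - 0) mod 6 = 2

Answer: 2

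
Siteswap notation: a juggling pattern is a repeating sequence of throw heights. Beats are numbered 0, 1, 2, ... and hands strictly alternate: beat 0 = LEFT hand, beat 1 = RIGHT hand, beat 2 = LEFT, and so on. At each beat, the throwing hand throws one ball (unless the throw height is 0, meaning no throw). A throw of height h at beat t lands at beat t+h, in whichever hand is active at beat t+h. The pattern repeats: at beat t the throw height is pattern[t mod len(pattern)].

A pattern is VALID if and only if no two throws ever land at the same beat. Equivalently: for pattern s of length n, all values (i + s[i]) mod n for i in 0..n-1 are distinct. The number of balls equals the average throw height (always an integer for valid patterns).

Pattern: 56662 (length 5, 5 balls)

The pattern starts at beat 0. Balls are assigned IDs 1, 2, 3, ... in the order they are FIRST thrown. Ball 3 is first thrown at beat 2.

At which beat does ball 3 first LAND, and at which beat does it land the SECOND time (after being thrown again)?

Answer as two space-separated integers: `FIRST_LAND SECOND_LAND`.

Beat 0 (L): throw ball1 h=5 -> lands@5:R; in-air after throw: [b1@5:R]
Beat 1 (R): throw ball2 h=6 -> lands@7:R; in-air after throw: [b1@5:R b2@7:R]
Beat 2 (L): throw ball3 h=6 -> lands@8:L; in-air after throw: [b1@5:R b2@7:R b3@8:L]
Beat 3 (R): throw ball4 h=6 -> lands@9:R; in-air after throw: [b1@5:R b2@7:R b3@8:L b4@9:R]
Beat 4 (L): throw ball5 h=2 -> lands@6:L; in-air after throw: [b1@5:R b5@6:L b2@7:R b3@8:L b4@9:R]
Beat 5 (R): throw ball1 h=5 -> lands@10:L; in-air after throw: [b5@6:L b2@7:R b3@8:L b4@9:R b1@10:L]
Beat 6 (L): throw ball5 h=6 -> lands@12:L; in-air after throw: [b2@7:R b3@8:L b4@9:R b1@10:L b5@12:L]
Beat 7 (R): throw ball2 h=6 -> lands@13:R; in-air after throw: [b3@8:L b4@9:R b1@10:L b5@12:L b2@13:R]
Beat 8 (L): throw ball3 h=6 -> lands@14:L; in-air after throw: [b4@9:R b1@10:L b5@12:L b2@13:R b3@14:L]
Beat 9 (R): throw ball4 h=2 -> lands@11:R; in-air after throw: [b1@10:L b4@11:R b5@12:L b2@13:R b3@14:L]
Beat 10 (L): throw ball1 h=5 -> lands@15:R; in-air after throw: [b4@11:R b5@12:L b2@13:R b3@14:L b1@15:R]
Beat 11 (R): throw ball4 h=6 -> lands@17:R; in-air after throw: [b5@12:L b2@13:R b3@14:L b1@15:R b4@17:R]
Beat 12 (L): throw ball5 h=6 -> lands@18:L; in-air after throw: [b2@13:R b3@14:L b1@15:R b4@17:R b5@18:L]
Beat 13 (R): throw ball2 h=6 -> lands@19:R; in-air after throw: [b3@14:L b1@15:R b4@17:R b5@18:L b2@19:R]
Beat 14 (L): throw ball3 h=2 -> lands@16:L; in-air after throw: [b1@15:R b3@16:L b4@17:R b5@18:L b2@19:R]
Ball 3: thrown@2 h=6 -> first land @8; rethrown@8 h=6 -> second land @14

Answer: 8 14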